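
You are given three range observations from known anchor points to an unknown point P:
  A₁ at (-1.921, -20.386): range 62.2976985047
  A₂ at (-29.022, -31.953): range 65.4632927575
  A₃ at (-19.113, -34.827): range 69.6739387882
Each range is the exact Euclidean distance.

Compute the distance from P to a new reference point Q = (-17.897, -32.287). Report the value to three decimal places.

67.459

eq1: (x + 1.921)² + (y + 20.386)² = 62.2976985047²
eq2: (x + 29.022)² + (y + 31.953)² = 65.4632927575²
eq3: (x + 19.113)² + (y + 34.827)² = 69.6739387882²
eq1−eq2, eq1−eq3 (x²,y² cancel):
  -54.202·x − 23.134·y = 1039.551996
  -34.384·x − 28.882·y = 185.492954
det = -54.202·-28.882 − -23.134·-34.384 = 770.022708
x = (1039.551996·-28.882 − -23.134·185.492954) / 770.022708 = -33.418686
y = (-54.202·185.492954 − 1039.551996·-34.384) / 770.022708 = 33.362479
|P − Q| = √((-33.418686 − -17.897)² + (33.362479 − -32.287)²) = 67.459446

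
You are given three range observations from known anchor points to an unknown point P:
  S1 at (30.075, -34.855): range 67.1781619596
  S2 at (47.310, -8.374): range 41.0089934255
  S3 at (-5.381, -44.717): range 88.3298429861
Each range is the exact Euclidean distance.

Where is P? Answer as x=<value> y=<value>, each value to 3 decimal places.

x=38.835 y=31.750

eq1: (x − 30.075)² + (y + 34.855)² = 67.1781619596²
eq2: (x − 47.310)² + (y + 8.374)² = 41.0089934255²
eq3: (x + 5.381)² + (y + 44.717)² = 88.3298429861²
eq1−eq3, eq1−eq2 (x²,y² cancel):
  -70.912·x − 19.724·y = -3380.067118
  34.470·x + 52.962·y = 3020.151228
det = -70.912·52.962 − -19.724·34.470 = -3075.755064
x = (-3380.067118·52.962 − -19.724·3020.151228) / -3075.755064 = 38.834579
y = (-70.912·3020.151228 − -3380.067118·34.470) / -3075.755064 = 31.749619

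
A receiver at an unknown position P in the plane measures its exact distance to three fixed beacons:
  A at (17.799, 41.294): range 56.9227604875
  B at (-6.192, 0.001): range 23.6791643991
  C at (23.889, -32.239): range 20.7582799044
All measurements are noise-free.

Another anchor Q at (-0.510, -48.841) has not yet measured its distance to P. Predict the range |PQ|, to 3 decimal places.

eq1: (x − 17.799)² + (y − 41.294)² = 56.9227604875²
eq2: (x + 6.192)² + (y − 0.001)² = 23.6791643991²
eq3: (x − 23.889)² + (y + 32.239)² = 20.7582799044²
eq1−eq2, eq1−eq3 (x²,y² cancel):
  -47.982·x − 82.586·y = 695.839863
  12.180·x − 147.066·y = 2397.333082
det = -47.982·-147.066 − -82.586·12.180 = 8062.418292
x = (695.839863·-147.066 − -82.586·2397.333082) / 8062.418292 = 11.863905
y = (-47.982·2397.333082 − 695.839863·12.180) / 8062.418292 = -15.318501
|P − Q| = √((11.863905 − -0.510)² + (-15.318501 − -48.841)²) = 35.733338

35.733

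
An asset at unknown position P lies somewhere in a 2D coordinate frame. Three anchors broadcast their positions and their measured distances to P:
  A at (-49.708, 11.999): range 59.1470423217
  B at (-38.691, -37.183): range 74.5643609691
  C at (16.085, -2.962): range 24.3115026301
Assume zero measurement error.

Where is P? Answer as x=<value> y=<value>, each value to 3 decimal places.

eq1: (x + 49.708)² + (y − 11.999)² = 59.1470423217²
eq2: (x + 38.691)² + (y + 37.183)² = 74.5643609691²
eq3: (x − 16.085)² + (y + 2.962)² = 24.3115026301²
eq3−eq2, eq3−eq1 (x²,y² cancel):
  -109.552·x − 68.442·y = -2356.726466
  -131.586·x + 29.922·y = -559.962859
det = -109.552·29.922 − -68.442·-131.586 = -12284.023956
x = (-2356.726466·29.922 − -68.442·-559.962859) / -12284.023956 = 8.860529
y = (-109.552·-559.962859 − -2356.726466·-131.586) / -12284.023956 = 20.251276

x=8.861 y=20.251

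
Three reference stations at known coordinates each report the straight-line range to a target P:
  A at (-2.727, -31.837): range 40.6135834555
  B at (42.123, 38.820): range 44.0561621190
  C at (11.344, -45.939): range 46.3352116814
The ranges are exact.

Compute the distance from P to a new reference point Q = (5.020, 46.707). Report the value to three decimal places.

51.800

eq1: (x + 2.727)² + (y + 31.837)² = 40.6135834555²
eq2: (x − 42.123)² + (y − 38.820)² = 44.0561621190²
eq3: (x − 11.344)² + (y + 45.939)² = 46.3352116814²
eq3−eq1, eq3−eq2 (x²,y² cancel):
  -28.142·x + 28.204·y = -720.558279
  61.558·x + 169.518·y = 1248.267893
det = -28.142·169.518 − 28.204·61.558 = -6506.757388
x = (-720.558279·169.518 − 28.204·1248.267893) / -6506.757388 = 24.183128
y = (-28.142·1248.267893 − -720.558279·61.558) / -6506.757388 = -1.418121
|P − Q| = √((24.183128 − 5.020)² + (-1.418121 − 46.707)²) = 51.800123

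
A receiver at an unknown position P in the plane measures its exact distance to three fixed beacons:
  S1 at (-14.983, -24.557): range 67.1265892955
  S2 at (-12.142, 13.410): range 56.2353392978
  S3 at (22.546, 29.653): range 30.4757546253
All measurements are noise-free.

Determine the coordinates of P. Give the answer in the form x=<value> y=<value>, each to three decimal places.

x=43.816 y=7.827

eq1: (x + 14.983)² + (y + 24.557)² = 67.1265892955²
eq2: (x + 12.142)² + (y − 13.410)² = 56.2353392978²
eq3: (x − 22.546)² + (y − 29.653)² = 30.4757546253²
eq2−eq3, eq2−eq1 (x²,y² cancel):
  69.376·x + 32.486·y = 3294.008027
  -5.682·x − 75.934·y = -843.285331
det = 69.376·-75.934 − 32.486·-5.682 = -5083.411732
x = (3294.008027·-75.934 − 32.486·-843.285331) / -5083.411732 = 43.815502
y = (69.376·-843.285331 − 3294.008027·-5.682) / -5083.411732 = 7.826871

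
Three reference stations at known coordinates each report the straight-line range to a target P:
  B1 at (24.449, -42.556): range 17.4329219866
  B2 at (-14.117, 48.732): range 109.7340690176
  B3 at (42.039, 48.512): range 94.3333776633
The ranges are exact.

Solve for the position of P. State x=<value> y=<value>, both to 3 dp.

x=41.574 y=-45.820

eq1: (x − 24.449)² + (y + 42.556)² = 17.4329219866²
eq2: (x + 14.117)² + (y − 48.732)² = 109.7340690176²
eq3: (x − 42.039)² + (y − 48.512)² = 94.3333776633²
eq3−eq2, eq3−eq1 (x²,y² cancel):
  -112.312·x + 0.440·y = -4689.373914
  -35.180·x − 182.136·y = 6882.954444
det = -112.312·-182.136 − 0.440·-35.180 = 20471.537632
x = (-4689.373914·-182.136 − 0.440·6882.954444) / 20471.537632 = 41.573590
y = (-112.312·6882.954444 − -4689.373914·-35.180) / 20471.537632 = -45.820230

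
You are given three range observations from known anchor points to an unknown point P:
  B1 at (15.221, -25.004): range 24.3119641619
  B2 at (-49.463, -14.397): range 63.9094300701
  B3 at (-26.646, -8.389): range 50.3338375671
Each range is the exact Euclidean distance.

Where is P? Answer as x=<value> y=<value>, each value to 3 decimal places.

eq1: (x − 15.221)² + (y + 25.004)² = 24.3119641619²
eq2: (x + 49.463)² + (y + 14.397)² = 63.9094300701²
eq3: (x + 26.646)² + (y + 8.389)² = 50.3338375671²
eq2−eq1, eq2−eq3 (x²,y² cancel):
  129.368·x − 21.214·y = 1696.360529
  45.634·x + 12.016·y = -322.557293
det = 129.368·12.016 − -21.214·45.634 = 2522.565564
x = (1696.360529·12.016 − -21.214·-322.557293) / 2522.565564 = 5.367844
y = (129.368·-322.557293 − 1696.360529·45.634) / 2522.565564 = -47.229816

x=5.368 y=-47.230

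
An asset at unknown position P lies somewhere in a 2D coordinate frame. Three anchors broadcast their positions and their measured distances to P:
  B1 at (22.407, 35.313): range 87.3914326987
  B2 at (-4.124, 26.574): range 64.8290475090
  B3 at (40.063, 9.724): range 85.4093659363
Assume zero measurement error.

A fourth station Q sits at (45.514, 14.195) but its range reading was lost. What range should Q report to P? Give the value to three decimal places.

eq1: (x − 22.407)² + (y − 35.313)² = 87.3914326987²
eq2: (x + 4.124)² + (y − 26.574)² = 64.8290475090²
eq3: (x − 40.063)² + (y − 9.724)² = 85.4093659363²
eq3−eq2, eq3−eq1 (x²,y² cancel):
  -88.374·x + 33.700·y = 2115.539096
  -35.312·x + 51.178·y = -293.021246
det = -88.374·51.178 − 33.700·-35.312 = -3332.790172
x = (2115.539096·51.178 − 33.700·-293.021246) / -3332.790172 = -35.448939
y = (-88.374·-293.021246 − 2115.539096·-35.312) / -3332.790172 = -30.184731
|P − Q| = √((-35.448939 − 45.514)² + (-30.184731 − 14.195)²) = 92.328533

92.329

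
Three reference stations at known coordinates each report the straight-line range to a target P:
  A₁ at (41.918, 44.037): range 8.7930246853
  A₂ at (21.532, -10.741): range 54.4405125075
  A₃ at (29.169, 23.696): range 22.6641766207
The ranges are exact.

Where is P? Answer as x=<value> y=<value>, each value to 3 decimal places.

eq1: (x − 41.918)² + (y − 44.037)² = 8.7930246853²
eq2: (x − 21.532)² + (y + 10.741)² = 54.4405125075²
eq3: (x − 29.169)² + (y − 23.696)² = 22.6641766207²
eq1−eq3, eq1−eq2 (x²,y² cancel):
  -25.498·x − 40.682·y = -2720.392735
  -40.772·x − 109.556·y = -6003.832107
det = -25.498·-109.556 − -40.682·-40.772 = 1134.772384
x = (-2720.392735·-109.556 − -40.682·-6003.832107) / 1134.772384 = 47.399328
y = (-25.498·-6003.832107 − -2720.392735·-40.772) / 1134.772384 = 37.161513

x=47.399 y=37.162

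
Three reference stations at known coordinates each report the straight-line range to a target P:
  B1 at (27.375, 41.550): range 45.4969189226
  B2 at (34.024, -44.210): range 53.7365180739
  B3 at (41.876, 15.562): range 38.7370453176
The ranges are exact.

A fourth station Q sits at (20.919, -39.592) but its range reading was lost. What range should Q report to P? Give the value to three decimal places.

eq1: (x − 27.375)² + (y − 41.550)² = 45.4969189226²
eq2: (x − 34.024)² + (y + 44.210)² = 53.7365180739²
eq3: (x − 41.876)² + (y − 15.562)² = 38.7370453176²
eq2−eq1, eq2−eq3 (x²,y² cancel):
  -13.298·x + 171.520·y = 181.280192
  15.704·x + 119.544·y = 270.673239
det = -13.298·119.544 − 171.520·15.704 = -4283.246192
x = (181.280192·119.544 − 171.520·270.673239) / -4283.246192 = 5.779475
y = (-13.298·270.673239 − 181.280192·15.704) / -4283.246192 = 1.504989
|P − Q| = √((5.779475 − 20.919)² + (1.504989 − -39.592)²) = 43.796891

43.797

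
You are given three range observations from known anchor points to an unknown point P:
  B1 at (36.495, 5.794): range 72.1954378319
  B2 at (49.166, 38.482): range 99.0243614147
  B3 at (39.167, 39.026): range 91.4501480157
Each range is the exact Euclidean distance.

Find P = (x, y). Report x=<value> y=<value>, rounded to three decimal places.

x=-31.142 y=-19.453

eq1: (x − 36.495)² + (y − 5.794)² = 72.1954378319²
eq2: (x − 49.166)² + (y − 38.482)² = 99.0243614147²
eq3: (x − 39.167)² + (y − 39.026)² = 91.4501480157²
eq1−eq3, eq1−eq2 (x²,y² cancel):
  5.344·x + 66.464·y = -1459.321224
  25.342·x + 65.376·y = -2060.938491
det = 5.344·65.376 − 66.464·25.342 = -1334.961344
x = (-1459.321224·65.376 − 66.464·-2060.938491) / -1334.961344 = -31.142199
y = (5.344·-2060.938491 − -1459.321224·25.342) / -1334.961344 = -19.452596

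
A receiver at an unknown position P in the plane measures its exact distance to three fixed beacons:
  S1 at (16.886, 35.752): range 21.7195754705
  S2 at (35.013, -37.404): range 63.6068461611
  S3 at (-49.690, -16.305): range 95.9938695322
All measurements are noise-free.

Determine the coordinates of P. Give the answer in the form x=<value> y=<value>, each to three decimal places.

eq1: (x − 16.886)² + (y − 35.752)² = 21.7195754705²
eq2: (x − 35.013)² + (y + 37.404)² = 63.6068461611²
eq3: (x + 49.690)² + (y + 16.305)² = 95.9938695322²
eq2−eq3, eq2−eq1 (x²,y² cancel):
  -169.406·x + 42.198·y = -5059.012369
  -36.254·x + 146.312·y = 2512.464035
det = -169.406·146.312 − 42.198·-36.254 = -23256.284380
x = (-5059.012369·146.312 − 42.198·2512.464035) / -23256.284380 = 36.386516
y = (-169.406·2512.464035 − -5059.012369·-36.254) / -23256.284380 = 26.188015

x=36.387 y=26.188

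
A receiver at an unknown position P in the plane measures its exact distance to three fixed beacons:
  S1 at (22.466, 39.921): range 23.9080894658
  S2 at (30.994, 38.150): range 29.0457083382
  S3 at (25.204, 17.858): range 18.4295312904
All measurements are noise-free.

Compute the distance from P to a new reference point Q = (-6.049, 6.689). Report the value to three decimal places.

19.886

eq1: (x − 22.466)² + (y − 39.921)² = 23.9080894658²
eq2: (x − 30.994)² + (y − 38.150)² = 29.0457083382²
eq3: (x − 25.204)² + (y − 17.858)² = 18.4295312904²
eq2−eq3, eq2−eq1 (x²,y² cancel):
  -11.580·x − 40.584·y = -957.895207
  -17.056·x + 3.542·y = -45.586708
det = -11.580·3.542 − -40.584·-17.056 = -733.217064
x = (-957.895207·3.542 − -40.584·-45.586708) / -733.217064 = 7.150619
y = (-11.580·-45.586708 − -957.895207·-17.056) / -733.217064 = 21.562464
|P − Q| = √((7.150619 − -6.049)² + (21.562464 − 6.689)²) = 19.885921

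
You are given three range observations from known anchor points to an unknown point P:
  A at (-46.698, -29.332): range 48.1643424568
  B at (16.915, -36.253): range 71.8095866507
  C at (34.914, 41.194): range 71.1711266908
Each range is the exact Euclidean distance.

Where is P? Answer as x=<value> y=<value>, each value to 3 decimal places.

eq1: (x + 46.698)² + (y + 29.332)² = 48.1643424568²
eq2: (x − 16.915)² + (y + 36.253)² = 71.8095866507²
eq3: (x − 34.914)² + (y − 41.194)² = 71.1711266908²
eq1−eq2, eq1−eq3 (x²,y² cancel):
  127.226·x − 13.842·y = -4277.485045
  163.224·x + 141.052·y = -2870.661786
det = 127.226·141.052 − -13.842·163.224 = 20204.828360
x = (-4277.485045·141.052 − -13.842·-2870.661786) / 20204.828360 = -31.828210
y = (127.226·-2870.661786 − -4277.485045·163.224) / 20204.828360 = 16.479497

x=-31.828 y=16.479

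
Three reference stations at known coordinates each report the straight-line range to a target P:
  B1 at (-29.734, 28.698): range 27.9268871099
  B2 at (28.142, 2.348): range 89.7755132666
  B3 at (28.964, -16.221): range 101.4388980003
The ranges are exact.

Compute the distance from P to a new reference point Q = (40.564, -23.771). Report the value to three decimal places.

115.176

eq1: (x + 29.734)² + (y − 28.698)² = 27.9268871099²
eq2: (x − 28.142)² + (y − 2.348)² = 89.7755132666²
eq3: (x − 28.964)² + (y + 16.221)² = 101.4388980003²
eq2−eq3, eq2−eq1 (x²,y² cancel):
  1.644·x − 37.138·y = -1925.658376
  -115.752·x + 52.700·y = 8189.932451
det = 1.644·52.700 − -37.138·-115.752 = -4212.158976
x = (-1925.658376·52.700 − -37.138·8189.932451) / -4212.158976 = -48.116777
y = (1.644·8189.932451 − -1925.658376·-115.752) / -4212.158976 = 49.721428
|P − Q| = √((-48.116777 − 40.564)² + (49.721428 − -23.771)²) = 115.175593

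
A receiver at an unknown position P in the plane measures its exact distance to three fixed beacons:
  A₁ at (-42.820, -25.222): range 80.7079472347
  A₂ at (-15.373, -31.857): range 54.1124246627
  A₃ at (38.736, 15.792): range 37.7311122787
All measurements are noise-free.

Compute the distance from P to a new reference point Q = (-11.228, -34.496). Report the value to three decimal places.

eq1: (x + 42.820)² + (y + 25.222)² = 80.7079472347²
eq2: (x + 15.373)² + (y + 31.857)² = 54.1124246627²
eq3: (x − 38.736)² + (y − 15.792)² = 37.7311122787²
eq2−eq1, eq2−eq3 (x²,y² cancel):
  -54.894·x + 13.270·y = -2367.114138
  108.218·x + 95.298·y = 2003.185051
det = -54.894·95.298 − 13.270·108.218 = -6667.341272
x = (-2367.114138·95.298 − 13.270·2003.185051) / -6667.341272 = 37.820699
y = (-54.894·2003.185051 − -2367.114138·108.218) / -6667.341272 = -21.928009
|P − Q| = √((37.820699 − -11.228)² + (-21.928009 − -34.496)²) = 50.633283

50.633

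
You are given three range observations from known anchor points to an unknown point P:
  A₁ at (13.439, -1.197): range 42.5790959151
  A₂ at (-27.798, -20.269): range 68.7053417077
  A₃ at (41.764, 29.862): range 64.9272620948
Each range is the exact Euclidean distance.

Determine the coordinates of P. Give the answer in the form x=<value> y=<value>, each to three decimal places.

eq1: (x − 13.439)² + (y + 1.197)² = 42.5790959151²
eq2: (x + 27.798)² + (y + 20.269)² = 68.7053417077²
eq3: (x − 41.764)² + (y − 29.862)² = 64.9272620948²
eq1−eq3, eq1−eq2 (x²,y² cancel):
  56.650·x + 62.118·y = 51.361256
  -82.474·x − 38.144·y = -1905.922935
det = 56.650·-38.144 − 62.118·-82.474 = 2962.262332
x = (51.361256·-38.144 − 62.118·-1905.922935) / 2962.262332 = 39.305431
y = (56.650·-1905.922935 − 51.361256·-82.474) / 2962.262332 = -35.018697

x=39.305 y=-35.019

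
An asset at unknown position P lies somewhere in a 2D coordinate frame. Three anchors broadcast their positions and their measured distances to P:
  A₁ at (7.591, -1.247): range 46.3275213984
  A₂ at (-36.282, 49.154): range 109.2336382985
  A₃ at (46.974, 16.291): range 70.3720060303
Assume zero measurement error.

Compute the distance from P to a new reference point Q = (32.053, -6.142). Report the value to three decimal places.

eq1: (x − 7.591)² + (y + 1.247)² = 46.3275213984²
eq2: (x + 36.282)² + (y − 49.154)² = 109.2336382985²
eq3: (x − 46.974)² + (y − 16.291)² = 70.3720060303²
eq2−eq3, eq2−eq1 (x²,y² cancel):
  166.512·x − 65.726·y = 5719.222620
  87.746·x − 100.802·y = 6112.427547
det = 166.512·-100.802 − -65.726·87.746 = -11017.549028
x = (5719.222620·-100.802 − -65.726·6112.427547) / -11017.549028 = 15.862300
y = (166.512·6112.427547 − 5719.222620·87.746) / -11017.549028 = -46.830164
|P − Q| = √((15.862300 − 32.053)² + (-46.830164 − -6.142)²) = 43.791157

43.791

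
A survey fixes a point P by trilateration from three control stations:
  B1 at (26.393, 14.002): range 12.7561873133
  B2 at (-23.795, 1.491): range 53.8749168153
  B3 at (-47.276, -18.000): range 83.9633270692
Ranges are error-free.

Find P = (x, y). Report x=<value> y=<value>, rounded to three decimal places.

eq1: (x − 26.393)² + (y − 14.002)² = 12.7561873133²
eq2: (x + 23.795)² + (y − 1.491)² = 53.8749168153²
eq3: (x + 47.276)² + (y + 18.000)² = 83.9633270692²
eq3−eq1, eq3−eq2 (x²,y² cancel):
  147.338·x + 64.004·y = 5220.746255
  46.962·x + 38.982·y = 2156.738561
det = 147.338·38.982 − 64.004·46.962 = 2737.774068
x = (5220.746255·38.982 − 64.004·2156.738561) / 2737.774068 = 23.915500
y = (147.338·2156.738561 − 5220.746255·46.962) / 2737.774068 = 26.515285

x=23.915 y=26.515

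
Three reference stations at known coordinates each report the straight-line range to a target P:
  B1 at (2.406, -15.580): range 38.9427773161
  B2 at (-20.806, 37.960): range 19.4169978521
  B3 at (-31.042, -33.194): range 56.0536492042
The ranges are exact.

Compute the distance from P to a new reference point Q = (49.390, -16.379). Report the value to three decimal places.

72.573

eq1: (x − 2.406)² + (y + 15.580)² = 38.9427773161²
eq2: (x + 20.806)² + (y − 37.960)² = 19.4169978521²
eq3: (x + 31.042)² + (y + 33.194)² = 56.0536492042²
eq2−eq3, eq2−eq1 (x²,y² cancel):
  -20.472·x − 142.308·y = -2573.395620
  46.424·x − 107.080·y = -2764.846100
det = -20.472·-107.080 − -142.308·46.424 = 8798.648352
x = (-2573.395620·-107.080 − -142.308·-2764.846100) / 8798.648352 = -13.399844
y = (-20.472·-2764.846100 − -2573.395620·46.424) / 8798.648352 = 20.010943
|P − Q| = √((-13.399844 − 49.390)² + (20.010943 − -16.379)²) = 72.572670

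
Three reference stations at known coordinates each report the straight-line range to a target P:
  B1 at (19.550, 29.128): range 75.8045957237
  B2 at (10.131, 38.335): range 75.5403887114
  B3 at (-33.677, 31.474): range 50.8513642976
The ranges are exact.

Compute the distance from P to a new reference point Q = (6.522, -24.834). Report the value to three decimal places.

45.811

eq1: (x − 19.550)² + (y − 29.128)² = 75.8045957237²
eq2: (x − 10.131)² + (y − 38.335)² = 75.5403887114²
eq3: (x + 33.677)² + (y − 31.474)² = 50.8513642976²
eq3−eq2, eq3−eq1 (x²,y² cancel):
  87.616·x + 13.722·y = -3673.032695
  106.454·x − 4.692·y = -4054.585603
det = 87.616·-4.692 − 13.722·106.454 = -1871.856060
x = (-3673.032695·-4.692 − 13.722·-4054.585603) / -1871.856060 = -38.929752
y = (87.616·-4054.585603 − -3673.032695·106.454) / -1871.856060 = -19.105342
|P − Q| = √((-38.929752 − 6.522)² + (-19.105342 − -24.834)²) = 45.811345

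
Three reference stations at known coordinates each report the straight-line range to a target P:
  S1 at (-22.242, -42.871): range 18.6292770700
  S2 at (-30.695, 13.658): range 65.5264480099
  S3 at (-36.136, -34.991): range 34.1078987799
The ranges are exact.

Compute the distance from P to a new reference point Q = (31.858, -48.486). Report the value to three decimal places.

eq1: (x + 22.242)² + (y + 42.871)² = 18.6292770700²
eq2: (x + 30.695)² + (y − 13.658)² = 65.5264480099²
eq3: (x + 36.136)² + (y + 34.991)² = 34.1078987799²
eq2−eq1, eq2−eq3 (x²,y² cancel):
  16.906·x − 113.058·y = 5150.570641
  -10.882·x − 97.298·y = 4531.823218
det = 16.906·-97.298 − -113.058·-10.882 = -2875.217144
x = (5150.570641·-97.298 − -113.058·4531.823218) / -2875.217144 = -3.901843
y = (16.906·4531.823218 − 5150.570641·-10.882) / -2875.217144 = -46.140346
|P − Q| = √((-3.901843 − 31.858)² + (-46.140346 − -48.486)²) = 35.836692

35.837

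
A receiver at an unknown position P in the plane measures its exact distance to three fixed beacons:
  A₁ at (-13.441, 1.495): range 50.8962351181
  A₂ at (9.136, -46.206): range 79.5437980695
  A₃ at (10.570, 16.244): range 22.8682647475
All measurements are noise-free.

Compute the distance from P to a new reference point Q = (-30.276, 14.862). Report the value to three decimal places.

eq1: (x + 13.441)² + (y − 1.495)² = 50.8962351181²
eq2: (x − 9.136)² + (y + 46.206)² = 79.5437980695²
eq3: (x − 10.570)² + (y − 16.244)² = 22.8682647475²
eq1−eq2, eq1−eq3 (x²,y² cancel):
  45.154·x − 95.402·y = -1701.223636
  48.022·x + 29.498·y = 2260.166147
det = 45.154·29.498 − -95.402·48.022 = 5913.347536
x = (-1701.223636·29.498 − -95.402·2260.166147) / 5913.347536 = 27.977668
y = (45.154·2260.166147 − -1701.223636·48.022) / 5913.347536 = 31.074058
|P − Q| = √((27.977668 − -30.276)² + (31.074058 − 14.862)²) = 60.467518

60.468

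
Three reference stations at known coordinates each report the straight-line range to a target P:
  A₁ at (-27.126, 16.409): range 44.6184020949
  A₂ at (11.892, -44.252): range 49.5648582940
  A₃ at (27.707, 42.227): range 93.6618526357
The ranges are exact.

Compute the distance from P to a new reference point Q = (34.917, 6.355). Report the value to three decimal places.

eq1: (x + 27.126)² + (y − 16.409)² = 44.6184020949²
eq2: (x − 11.892)² + (y + 44.252)² = 49.5648582940²
eq3: (x − 27.707)² + (y − 42.227)² = 93.6618526357²
eq2−eq3, eq2−eq1 (x²,y² cancel):
  31.630·x + 172.958·y = -5864.729251
  -78.036·x + 121.322·y = -628.710639
det = 31.630·121.322 − 172.958·-78.036 = 17334.365348
x = (-5864.729251·121.322 − 172.958·-628.710639) / 17334.365348 = -34.773707
y = (31.630·-628.710639 − -5864.729251·-78.036) / 17334.365348 = -27.549098
|P − Q| = √((-34.773707 − 34.917)² + (-27.549098 − 6.355)²) = 77.500210

77.500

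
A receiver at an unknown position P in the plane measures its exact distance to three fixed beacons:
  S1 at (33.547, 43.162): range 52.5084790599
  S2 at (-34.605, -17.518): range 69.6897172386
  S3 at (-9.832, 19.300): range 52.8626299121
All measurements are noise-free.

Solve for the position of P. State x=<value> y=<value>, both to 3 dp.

x=34.603 y=-9.336

eq1: (x − 33.547)² + (y − 43.162)² = 52.5084790599²
eq2: (x + 34.605)² + (y + 17.518)² = 69.6897172386²
eq3: (x + 9.832)² + (y − 19.300)² = 52.8626299121²
eq1−eq3, eq1−eq2 (x²,y² cancel):
  -86.758·x − 47.724·y = -2556.518497
  -136.304·x − 121.360·y = -3583.489420
det = -86.758·-121.360 − -47.724·-136.304 = 4023.978784
x = (-2556.518497·-121.360 − -47.724·-3583.489420) / 4023.978784 = 34.602726
y = (-86.758·-3583.489420 − -2556.518497·-136.304) / 4023.978784 = -9.335865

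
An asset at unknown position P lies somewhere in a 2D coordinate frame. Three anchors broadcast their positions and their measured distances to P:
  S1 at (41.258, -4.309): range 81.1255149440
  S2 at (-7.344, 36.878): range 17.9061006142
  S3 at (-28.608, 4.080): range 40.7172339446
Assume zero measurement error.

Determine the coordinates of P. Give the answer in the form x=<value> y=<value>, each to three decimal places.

eq1: (x − 41.258)² + (y + 4.309)² = 81.1255149440²
eq2: (x + 7.344)² + (y − 36.878)² = 17.9061006142²
eq3: (x + 28.608)² + (y − 4.080)² = 40.7172339446²
eq2−eq1, eq2−eq3 (x²,y² cancel):
  97.204·x − 82.374·y = -5953.851911
  -42.528·x − 65.596·y = -1916.121857
det = 97.204·-65.596 − -82.374·-42.528 = -9879.395056
x = (-5953.851911·-65.596 − -82.374·-1916.121857) / -9879.395056 = -23.555111
y = (97.204·-1916.121857 − -5953.851911·-42.528) / -9879.395056 = 44.482493

x=-23.555 y=44.482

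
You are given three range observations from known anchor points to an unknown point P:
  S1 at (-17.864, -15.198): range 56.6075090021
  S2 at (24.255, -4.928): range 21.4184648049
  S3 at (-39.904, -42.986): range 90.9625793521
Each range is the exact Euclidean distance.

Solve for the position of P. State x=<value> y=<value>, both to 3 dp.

x=29.472 y=15.845

eq1: (x + 17.864)² + (y + 15.198)² = 56.6075090021²
eq2: (x − 24.255)² + (y + 4.928)² = 21.4184648049²
eq3: (x + 39.904)² + (y + 42.986)² = 90.9625793521²
eq3−eq1, eq3−eq2 (x²,y² cancel):
  44.080·x + 55.576·y = 2179.757055
  128.318·x + 76.116·y = 4987.905005
det = 44.080·76.116 − 55.576·128.318 = -3776.207888
x = (2179.757055·76.116 − 55.576·4987.905005) / -3776.207888 = 29.472271
y = (44.080·4987.905005 − 2179.757055·128.318) / -3776.207888 = 15.845318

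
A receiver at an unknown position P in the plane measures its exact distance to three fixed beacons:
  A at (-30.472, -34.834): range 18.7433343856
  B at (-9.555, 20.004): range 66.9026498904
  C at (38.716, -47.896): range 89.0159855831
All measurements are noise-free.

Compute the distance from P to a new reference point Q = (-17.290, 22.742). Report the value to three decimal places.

eq1: (x + 30.472)² + (y + 34.834)² = 18.7433343856²
eq2: (x + 9.555)² + (y − 20.004)² = 66.9026498904²
eq3: (x − 38.716)² + (y + 47.896)² = 89.0159855831²
eq3−eq2, eq3−eq1 (x²,y² cancel):
  -96.542·x + 135.800·y = 146.383696
  -138.376·x + 26.124·y = 5921.527973
det = -96.542·26.124 − 135.800·-138.376 = 16269.397592
x = (146.383696·26.124 − 135.800·5921.527973) / 16269.397592 = -49.191703
y = (-96.542·5921.527973 − 146.383696·-138.376) / 16269.397592 = -33.893090
|P − Q| = √((-49.191703 − -17.290)² + (-33.893090 − 22.742)²) = 65.001939

65.002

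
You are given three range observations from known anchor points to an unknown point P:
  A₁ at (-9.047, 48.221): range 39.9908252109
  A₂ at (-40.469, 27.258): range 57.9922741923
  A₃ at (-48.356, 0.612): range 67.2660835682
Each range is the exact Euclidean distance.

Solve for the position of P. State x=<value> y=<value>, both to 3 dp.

eq1: (x + 9.047)² + (y − 48.221)² = 39.9908252109²
eq2: (x + 40.469)² + (y − 27.258)² = 57.9922741923²
eq3: (x + 48.356)² + (y − 0.612)² = 67.2660835682²
eq1−eq3, eq1−eq2 (x²,y² cancel):
  -78.618·x − 95.218·y = -2993.895668
  -62.844·x − 41.926·y = -1790.212290
det = -78.618·-41.926 − -95.218·-62.844 = -2687.741724
x = (-2993.895668·-41.926 − -95.218·-1790.212290) / -2687.741724 = 16.719748
y = (-78.618·-1790.212290 − -2993.895668·-62.844) / -2687.741724 = 17.637658

x=16.720 y=17.638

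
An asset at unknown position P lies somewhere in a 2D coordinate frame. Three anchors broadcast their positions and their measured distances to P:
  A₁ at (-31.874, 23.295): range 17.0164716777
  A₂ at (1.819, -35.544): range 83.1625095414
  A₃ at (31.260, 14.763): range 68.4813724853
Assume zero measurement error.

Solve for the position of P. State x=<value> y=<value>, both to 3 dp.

x=-32.279 y=40.307

eq1: (x + 31.874)² + (y − 23.295)² = 17.0164716777²
eq2: (x − 1.819)² + (y + 35.544)² = 83.1625095414²
eq3: (x − 31.260)² + (y − 14.763)² = 68.4813724853²
eq1−eq2, eq1−eq3 (x²,y² cancel):
  67.386·x − 117.678·y = -6918.366889
  126.268·x − 17.064·y = -4763.613201
det = 67.386·-17.064 − -117.678·126.268 = 13709.091000
x = (-6918.366889·-17.064 − -117.678·-4763.613201) / 13709.091000 = -32.279125
y = (67.386·-4763.613201 − -6918.366889·126.268) / 13709.091000 = 40.306648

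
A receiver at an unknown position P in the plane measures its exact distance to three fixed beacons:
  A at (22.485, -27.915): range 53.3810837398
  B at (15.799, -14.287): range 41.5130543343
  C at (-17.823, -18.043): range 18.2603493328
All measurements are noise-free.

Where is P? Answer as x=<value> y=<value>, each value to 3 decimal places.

x=-23.414 y=-0.660

eq1: (x − 22.485)² + (y + 27.915)² = 53.3810837398²
eq2: (x − 15.799)² + (y + 14.287)² = 41.5130543343²
eq3: (x + 17.823)² + (y + 18.043)² = 18.2603493328²
eq1−eq2, eq1−eq3 (x²,y² cancel):
  -13.372·x + 27.256·y = 295.110741
  -80.616·x + 19.744·y = 1874.486471
det = -13.372·19.744 − 27.256·-80.616 = 1933.252928
x = (295.110741·19.744 − 27.256·1874.486471) / 1933.252928 = -23.413562
y = (-13.372·1874.486471 − 295.110741·-80.616) / 1933.252928 = -0.659503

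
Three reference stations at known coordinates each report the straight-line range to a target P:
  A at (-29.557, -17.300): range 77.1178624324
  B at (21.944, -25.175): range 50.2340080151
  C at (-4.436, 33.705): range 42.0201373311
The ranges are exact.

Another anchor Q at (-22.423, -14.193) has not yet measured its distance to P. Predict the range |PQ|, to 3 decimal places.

eq1: (x + 29.557)² + (y + 17.300)² = 77.1178624324²
eq2: (x − 21.944)² + (y + 25.175)² = 50.2340080151²
eq3: (x + 4.436)² + (y − 33.705)² = 42.0201373311²
eq3−eq1, eq3−eq2 (x²,y² cancel):
  -50.242·x − 102.010·y = -4164.271637
  52.760·x − 117.760·y = -798.148980
det = -50.242·-117.760 − -102.010·52.760 = 11298.545520
x = (-4164.271637·-117.760 − -102.010·-798.148980) / 11298.545520 = 36.196292
y = (-50.242·-798.148980 − -4164.271637·52.760) / 11298.545520 = 22.994780
|P − Q| = √((36.196292 − -22.423)² + (22.994780 − -14.193)²) = 69.420115

69.420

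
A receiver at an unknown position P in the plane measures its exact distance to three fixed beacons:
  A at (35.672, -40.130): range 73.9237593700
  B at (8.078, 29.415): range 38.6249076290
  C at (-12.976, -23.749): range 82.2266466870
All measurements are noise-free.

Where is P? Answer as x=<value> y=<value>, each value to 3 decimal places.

x=46.537 y=32.991

eq1: (x − 35.672)² + (y + 40.130)² = 73.9237593700²
eq2: (x − 8.078)² + (y − 29.415)² = 38.6249076290²
eq3: (x + 12.976)² + (y + 23.749)² = 82.2266466870²
eq1−eq3, eq1−eq2 (x²,y² cancel):
  -97.296·x + 32.762·y = -3447.016133
  -55.188·x + 139.090·y = 2020.426535
det = -97.296·139.090 − 32.762·-55.188 = -11724.831384
x = (-3447.016133·139.090 − 32.762·2020.426535) / -11724.831384 = 46.537018
y = (-97.296·2020.426535 − -3447.016133·-55.188) / -11724.831384 = 32.990952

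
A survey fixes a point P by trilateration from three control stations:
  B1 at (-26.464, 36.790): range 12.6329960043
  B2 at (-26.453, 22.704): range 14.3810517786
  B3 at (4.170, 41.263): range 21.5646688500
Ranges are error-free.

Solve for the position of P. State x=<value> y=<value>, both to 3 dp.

x=-15.023 y=31.432

eq1: (x + 26.464)² + (y − 36.790)² = 12.6329960043²
eq2: (x + 26.453)² + (y − 22.704)² = 14.3810517786²
eq3: (x − 4.170)² + (y − 41.263)² = 21.5646688500²
eq3−eq2, eq3−eq1 (x²,y² cancel):
  -61.246·x − 37.118·y = -246.570952
  -61.268·x − 8.946·y = 639.265682
det = -61.246·-8.946 − -37.118·-61.268 = -1726.238908
x = (-246.570952·-8.946 − -37.118·639.265682) / -1726.238908 = -15.023464
y = (-61.246·639.265682 − -246.570952·-61.268) / -1726.238908 = 31.432135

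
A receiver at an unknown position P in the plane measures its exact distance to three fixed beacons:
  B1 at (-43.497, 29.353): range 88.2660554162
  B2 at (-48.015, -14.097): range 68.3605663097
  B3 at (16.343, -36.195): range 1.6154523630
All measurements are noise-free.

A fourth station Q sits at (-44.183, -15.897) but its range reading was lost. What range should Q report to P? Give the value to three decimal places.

64.166

eq1: (x + 43.497)² + (y − 29.353)² = 88.2660554162²
eq2: (x + 48.015)² + (y + 14.097)² = 68.3605663097²
eq3: (x − 16.343)² + (y + 36.195)² = 1.6154523630²
eq1−eq2, eq1−eq3 (x²,y² cancel):
  -9.036·x − 86.900·y = 2868.307529
  119.680·x − 131.096·y = 6611.870908
det = -9.036·-131.096 − -86.900·119.680 = 11584.775456
x = (2868.307529·-131.096 − -86.900·6611.870908) / 11584.775456 = 17.138695
y = (-9.036·6611.870908 − 2868.307529·119.680) / 11584.775456 = -34.789100
|P − Q| = √((17.138695 − -44.183)² + (-34.789100 − -15.897)²) = 64.165893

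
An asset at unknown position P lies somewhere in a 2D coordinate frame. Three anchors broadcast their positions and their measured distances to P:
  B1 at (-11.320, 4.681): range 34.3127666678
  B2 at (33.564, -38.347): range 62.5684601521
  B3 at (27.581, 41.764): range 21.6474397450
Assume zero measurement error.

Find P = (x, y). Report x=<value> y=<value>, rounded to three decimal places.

eq1: (x + 11.320)² + (y − 4.681)² = 34.3127666678²
eq2: (x − 33.564)² + (y + 38.347)² = 62.5684601521²
eq3: (x − 27.581)² + (y − 41.764)² = 21.6474397450²
eq3−eq2, eq3−eq1 (x²,y² cancel):
  11.966·x − 160.222·y = -3354.109310
  -77.802·x − 74.166·y = -3063.643405
det = 11.966·-74.166 − -160.222·-77.802 = -13353.062400
x = (-3354.109310·-74.166 − -160.222·-3063.643405) / -13353.062400 = 18.130837
y = (11.966·-3063.643405 − -3354.109310·-77.802) / -13353.062400 = 22.288218

x=18.131 y=22.288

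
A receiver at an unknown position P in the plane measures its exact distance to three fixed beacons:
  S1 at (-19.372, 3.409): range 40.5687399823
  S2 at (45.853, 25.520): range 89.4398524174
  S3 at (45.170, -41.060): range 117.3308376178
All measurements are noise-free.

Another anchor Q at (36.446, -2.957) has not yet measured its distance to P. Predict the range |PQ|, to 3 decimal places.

eq1: (x + 19.372)² + (y − 3.409)² = 40.5687399823²
eq2: (x − 45.853)² + (y − 25.520)² = 89.4398524174²
eq3: (x − 45.170)² + (y + 41.060)² = 117.3308376178²
eq1−eq3, eq1−eq2 (x²,y² cancel):
  129.084·x − 88.938·y = -8781.345957
  130.450·x + 44.222·y = -3986.792193
det = 129.084·44.222 − -88.938·130.450 = 17310.314748
x = (-8781.345957·44.222 − -88.938·-3986.792193) / 17310.314748 = -42.916955
y = (129.084·-3986.792193 − -8781.345957·130.450) / 17310.314748 = 36.446218
|P − Q| = √((-42.916955 − 36.446)² + (36.446218 − -2.957)²) = 88.606389

88.606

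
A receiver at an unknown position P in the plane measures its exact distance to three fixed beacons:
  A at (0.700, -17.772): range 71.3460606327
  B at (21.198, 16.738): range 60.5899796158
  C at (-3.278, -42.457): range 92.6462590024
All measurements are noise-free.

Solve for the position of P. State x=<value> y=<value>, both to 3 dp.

eq1: (x − 0.700)² + (y + 17.772)² = 71.3460606327²
eq2: (x − 21.198)² + (y − 16.738)² = 60.5899796158²
eq3: (x + 3.278)² + (y + 42.457)² = 92.6462590024²
eq3−eq1, eq3−eq2 (x²,y² cancel):
  7.956·x + 49.370·y = 1996.060790
  48.952·x + 118.390·y = 3828.357392
det = 7.956·118.390 − 49.370·48.952 = -1474.849400
x = (1996.060790·118.390 − 49.370·3828.357392) / -1474.849400 = -32.076246
y = (7.956·3828.357392 − 1996.060790·48.952) / -1474.849400 = 45.599745

x=-32.076 y=45.600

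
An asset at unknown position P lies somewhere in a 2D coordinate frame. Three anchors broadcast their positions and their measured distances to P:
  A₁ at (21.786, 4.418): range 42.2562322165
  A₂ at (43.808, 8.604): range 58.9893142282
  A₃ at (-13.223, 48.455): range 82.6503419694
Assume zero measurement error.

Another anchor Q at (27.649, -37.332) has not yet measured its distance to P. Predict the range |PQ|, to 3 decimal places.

eq1: (x − 21.786)² + (y − 4.418)² = 42.2562322165²
eq2: (x − 43.808)² + (y − 8.604)² = 58.9893142282²
eq3: (x + 13.223)² + (y − 48.455)² = 82.6503419694²
eq2−eq3, eq2−eq1 (x²,y² cancel):
  -114.062·x + 79.702·y = -2821.774761
  -44.044·x − 8.372·y = 195.128872
det = -114.062·-8.372 − 79.702·-44.044 = 4465.321952
x = (-2821.774761·-8.372 − 79.702·195.128872) / 4465.321952 = 1.807649
y = (-114.062·195.128872 − -2821.774761·-44.044) / 4465.321952 = -32.817127
|P − Q| = √((1.807649 − 27.649)² + (-32.817127 − -37.332)²) = 26.232794

26.233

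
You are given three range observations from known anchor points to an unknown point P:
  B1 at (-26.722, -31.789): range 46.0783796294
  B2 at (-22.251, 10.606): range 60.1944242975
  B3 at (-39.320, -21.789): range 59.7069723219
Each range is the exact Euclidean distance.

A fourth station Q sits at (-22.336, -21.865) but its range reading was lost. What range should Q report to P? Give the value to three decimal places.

43.117

eq1: (x + 26.722)² + (y + 31.789)² = 46.0783796294²
eq2: (x + 22.251)² + (y − 10.606)² = 60.1944242975²
eq3: (x + 39.320)² + (y + 21.789)² = 59.7069723219²
eq2−eq1, eq2−eq3 (x²,y² cancel):
  -8.942·x − 84.790·y = 2617.163215
  -34.138·x − 64.790·y = 1471.674857
det = -8.942·-64.790 − -84.790·-34.138 = -2315.208840
x = (2617.163215·-64.790 − -84.790·1471.674857) / -2315.208840 = 19.342831
y = (-8.942·1471.674857 − 2617.163215·-34.138) / -2315.208840 = -32.906319
|P − Q| = √((19.342831 − -22.336)² + (-32.906319 − -21.865)²) = 43.116536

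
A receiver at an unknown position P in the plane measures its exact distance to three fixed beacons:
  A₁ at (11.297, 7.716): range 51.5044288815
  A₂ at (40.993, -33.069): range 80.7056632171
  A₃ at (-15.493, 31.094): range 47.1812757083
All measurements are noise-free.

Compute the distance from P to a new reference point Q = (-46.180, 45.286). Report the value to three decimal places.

57.159

eq1: (x − 11.297)² + (y − 7.716)² = 51.5044288815²
eq2: (x − 40.993)² + (y + 33.069)² = 80.7056632171²
eq3: (x + 15.493)² + (y − 31.094)² = 47.1812757083²
eq3−eq2, eq3−eq1 (x²,y² cancel):
  112.972·x − 128.326·y = -2720.216373
  53.580·x − 46.756·y = -1446.344437
det = 112.972·-46.756 − -128.326·53.580 = 1593.588248
x = (-2720.216373·-46.756 − -128.326·-1446.344437) / 1593.588248 = -36.657624
y = (112.972·-1446.344437 − -2720.216373·53.580) / 1593.588248 = -11.073896
|P − Q| = √((-36.657624 − -46.180)² + (-11.073896 − 45.286)²) = 57.158670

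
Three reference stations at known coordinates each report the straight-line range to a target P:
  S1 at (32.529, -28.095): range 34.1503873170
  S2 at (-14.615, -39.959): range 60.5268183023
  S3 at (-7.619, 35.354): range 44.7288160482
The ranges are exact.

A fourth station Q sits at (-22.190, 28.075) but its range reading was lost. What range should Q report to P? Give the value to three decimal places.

52.869

eq1: (x − 32.529)² + (y + 28.095)² = 34.1503873170²
eq2: (x + 14.615)² + (y + 39.959)² = 60.5268183023²
eq3: (x + 7.619)² + (y − 35.354)² = 44.7288160482²
eq1−eq3, eq1−eq2 (x²,y² cancel):
  -80.296·x + 126.898·y = -1373.928420
  -94.288·x − 23.728·y = -2534.391740
det = -80.296·-23.728 − 126.898·-94.288 = 13870.222112
x = (-1373.928420·-23.728 − 126.898·-2534.391740) / 13870.222112 = 25.537429
y = (-80.296·-2534.391740 − -1373.928420·-94.288) / 13870.222112 = 5.332038
|P − Q| = √((25.537429 − -22.190)² + (5.332038 − 28.075)²) = 52.869176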